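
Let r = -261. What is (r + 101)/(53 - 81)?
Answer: 40/7 ≈ 5.7143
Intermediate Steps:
(r + 101)/(53 - 81) = (-261 + 101)/(53 - 81) = -160/(-28) = -160*(-1/28) = 40/7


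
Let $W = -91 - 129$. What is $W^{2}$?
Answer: $48400$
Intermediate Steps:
$W = -220$ ($W = -91 - 129 = -220$)
$W^{2} = \left(-220\right)^{2} = 48400$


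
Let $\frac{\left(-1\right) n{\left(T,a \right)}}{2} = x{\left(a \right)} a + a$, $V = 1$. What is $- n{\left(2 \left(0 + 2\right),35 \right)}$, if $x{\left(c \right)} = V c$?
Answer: $2520$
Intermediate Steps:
$x{\left(c \right)} = c$ ($x{\left(c \right)} = 1 c = c$)
$n{\left(T,a \right)} = - 2 a - 2 a^{2}$ ($n{\left(T,a \right)} = - 2 \left(a a + a\right) = - 2 \left(a^{2} + a\right) = - 2 \left(a + a^{2}\right) = - 2 a - 2 a^{2}$)
$- n{\left(2 \left(0 + 2\right),35 \right)} = - \left(-2\right) 35 \left(1 + 35\right) = - \left(-2\right) 35 \cdot 36 = \left(-1\right) \left(-2520\right) = 2520$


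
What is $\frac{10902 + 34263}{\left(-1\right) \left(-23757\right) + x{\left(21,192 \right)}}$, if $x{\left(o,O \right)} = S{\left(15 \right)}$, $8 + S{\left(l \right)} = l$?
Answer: $\frac{45165}{23764} \approx 1.9006$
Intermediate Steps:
$S{\left(l \right)} = -8 + l$
$x{\left(o,O \right)} = 7$ ($x{\left(o,O \right)} = -8 + 15 = 7$)
$\frac{10902 + 34263}{\left(-1\right) \left(-23757\right) + x{\left(21,192 \right)}} = \frac{10902 + 34263}{\left(-1\right) \left(-23757\right) + 7} = \frac{45165}{23757 + 7} = \frac{45165}{23764}$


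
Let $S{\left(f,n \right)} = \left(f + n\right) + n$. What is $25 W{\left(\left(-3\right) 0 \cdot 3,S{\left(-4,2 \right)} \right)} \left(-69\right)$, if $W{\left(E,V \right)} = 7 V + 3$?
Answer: $-5175$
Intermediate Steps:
$S{\left(f,n \right)} = f + 2 n$
$W{\left(E,V \right)} = 3 + 7 V$
$25 W{\left(\left(-3\right) 0 \cdot 3,S{\left(-4,2 \right)} \right)} \left(-69\right) = 25 \left(3 + 7 \left(-4 + 2 \cdot 2\right)\right) \left(-69\right) = 25 \left(3 + 7 \left(-4 + 4\right)\right) \left(-69\right) = 25 \left(3 + 7 \cdot 0\right) \left(-69\right) = 25 \left(3 + 0\right) \left(-69\right) = 25 \cdot 3 \left(-69\right) = 75 \left(-69\right) = -5175$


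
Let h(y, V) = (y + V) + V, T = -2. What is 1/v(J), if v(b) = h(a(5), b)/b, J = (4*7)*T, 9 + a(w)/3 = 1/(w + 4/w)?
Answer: 203/502 ≈ 0.40438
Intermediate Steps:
a(w) = -27 + 3/(w + 4/w)
h(y, V) = y + 2*V (h(y, V) = (V + y) + V = y + 2*V)
J = -56 (J = (4*7)*(-2) = 28*(-2) = -56)
v(b) = (-768/29 + 2*b)/b (v(b) = (3*(-36 + 5 - 9*5²)/(4 + 5²) + 2*b)/b = (3*(-36 + 5 - 9*25)/(4 + 25) + 2*b)/b = (3*(-36 + 5 - 225)/29 + 2*b)/b = (3*(1/29)*(-256) + 2*b)/b = (-768/29 + 2*b)/b)
1/v(J) = 1/(2 - 768/29/(-56)) = 1/(2 - 768/29*(-1/56)) = 1/(2 + 96/203) = 1/(502/203) = 203/502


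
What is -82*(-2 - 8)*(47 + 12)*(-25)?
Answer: -1209500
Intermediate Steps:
-82*(-2 - 8)*(47 + 12)*(-25) = -(-820)*59*(-25) = -82*(-590)*(-25) = 48380*(-25) = -1209500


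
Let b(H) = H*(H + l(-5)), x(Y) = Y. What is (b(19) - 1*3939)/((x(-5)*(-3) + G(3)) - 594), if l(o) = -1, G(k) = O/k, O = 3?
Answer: 3597/578 ≈ 6.2232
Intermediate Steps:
G(k) = 3/k
b(H) = H*(-1 + H) (b(H) = H*(H - 1) = H*(-1 + H))
(b(19) - 1*3939)/((x(-5)*(-3) + G(3)) - 594) = (19*(-1 + 19) - 1*3939)/((-5*(-3) + 3/3) - 594) = (19*18 - 3939)/((15 + 3*(⅓)) - 594) = (342 - 3939)/((15 + 1) - 594) = -3597/(16 - 594) = -3597/(-578) = -3597*(-1/578) = 3597/578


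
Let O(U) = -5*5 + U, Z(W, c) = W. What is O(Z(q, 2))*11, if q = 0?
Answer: -275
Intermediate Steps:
O(U) = -25 + U
O(Z(q, 2))*11 = (-25 + 0)*11 = -25*11 = -275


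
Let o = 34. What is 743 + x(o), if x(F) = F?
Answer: 777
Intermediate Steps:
743 + x(o) = 743 + 34 = 777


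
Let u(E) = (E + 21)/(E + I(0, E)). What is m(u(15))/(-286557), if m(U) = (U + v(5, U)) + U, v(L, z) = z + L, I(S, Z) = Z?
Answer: -43/1432785 ≈ -3.0011e-5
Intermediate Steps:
v(L, z) = L + z
u(E) = (21 + E)/(2*E) (u(E) = (E + 21)/(E + E) = (21 + E)/((2*E)) = (21 + E)*(1/(2*E)) = (21 + E)/(2*E))
m(U) = 5 + 3*U (m(U) = (U + (5 + U)) + U = (5 + 2*U) + U = 5 + 3*U)
m(u(15))/(-286557) = (5 + 3*((½)*(21 + 15)/15))/(-286557) = (5 + 3*((½)*(1/15)*36))*(-1/286557) = (5 + 3*(6/5))*(-1/286557) = (5 + 18/5)*(-1/286557) = (43/5)*(-1/286557) = -43/1432785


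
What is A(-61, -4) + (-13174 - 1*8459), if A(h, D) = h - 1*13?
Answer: -21707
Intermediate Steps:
A(h, D) = -13 + h (A(h, D) = h - 13 = -13 + h)
A(-61, -4) + (-13174 - 1*8459) = (-13 - 61) + (-13174 - 1*8459) = -74 + (-13174 - 8459) = -74 - 21633 = -21707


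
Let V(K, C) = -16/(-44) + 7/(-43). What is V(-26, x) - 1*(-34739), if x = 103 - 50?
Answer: 16431642/473 ≈ 34739.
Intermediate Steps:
x = 53
V(K, C) = 95/473 (V(K, C) = -16*(-1/44) + 7*(-1/43) = 4/11 - 7/43 = 95/473)
V(-26, x) - 1*(-34739) = 95/473 - 1*(-34739) = 95/473 + 34739 = 16431642/473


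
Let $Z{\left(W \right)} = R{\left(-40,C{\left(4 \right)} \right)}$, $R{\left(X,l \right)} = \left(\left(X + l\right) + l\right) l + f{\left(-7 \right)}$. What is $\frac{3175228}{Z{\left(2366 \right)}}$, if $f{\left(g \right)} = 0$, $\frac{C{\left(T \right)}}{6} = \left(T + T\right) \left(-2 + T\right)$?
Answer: $\frac{793807}{3648} \approx 217.6$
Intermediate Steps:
$C{\left(T \right)} = 12 T \left(-2 + T\right)$ ($C{\left(T \right)} = 6 \left(T + T\right) \left(-2 + T\right) = 6 \cdot 2 T \left(-2 + T\right) = 12 T \left(-2 + T\right)$)
$R{\left(X,l \right)} = l \left(X + 2 l\right)$ ($R{\left(X,l \right)} = \left(\left(X + l\right) + l\right) l + 0 = \left(X + 2 l\right) l + 0 = l \left(X + 2 l\right) + 0 = l \left(X + 2 l\right)$)
$Z{\left(W \right)} = 14592$ ($Z{\left(W \right)} = 12 \cdot 4 \left(-2 + 4\right) \left(-40 + 2 \cdot 12 \cdot 4 \left(-2 + 4\right)\right) = 12 \cdot 4 \cdot 2 \left(-40 + 2 \cdot 12 \cdot 4 \cdot 2\right) = 96 \left(-40 + 2 \cdot 96\right) = 96 \left(-40 + 192\right) = 96 \cdot 152 = 14592$)
$\frac{3175228}{Z{\left(2366 \right)}} = \frac{3175228}{14592} = 3175228 \cdot \frac{1}{14592} = \frac{793807}{3648}$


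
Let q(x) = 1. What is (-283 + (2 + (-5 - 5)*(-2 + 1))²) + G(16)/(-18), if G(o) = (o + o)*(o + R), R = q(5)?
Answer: -1523/9 ≈ -169.22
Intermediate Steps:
R = 1
G(o) = 2*o*(1 + o) (G(o) = (o + o)*(o + 1) = (2*o)*(1 + o) = 2*o*(1 + o))
(-283 + (2 + (-5 - 5)*(-2 + 1))²) + G(16)/(-18) = (-283 + (2 + (-5 - 5)*(-2 + 1))²) + (2*16*(1 + 16))/(-18) = (-283 + (2 - 10*(-1))²) + (2*16*17)*(-1/18) = (-283 + (2 + 10)²) + 544*(-1/18) = (-283 + 12²) - 272/9 = (-283 + 144) - 272/9 = -139 - 272/9 = -1523/9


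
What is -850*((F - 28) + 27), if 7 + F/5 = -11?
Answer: 77350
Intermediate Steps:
F = -90 (F = -35 + 5*(-11) = -35 - 55 = -90)
-850*((F - 28) + 27) = -850*((-90 - 28) + 27) = -850*(-118 + 27) = -850*(-91) = 77350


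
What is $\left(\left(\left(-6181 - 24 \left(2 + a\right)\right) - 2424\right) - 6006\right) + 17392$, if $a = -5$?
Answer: $2853$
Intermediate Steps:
$\left(\left(\left(-6181 - 24 \left(2 + a\right)\right) - 2424\right) - 6006\right) + 17392 = \left(\left(\left(-6181 - 24 \left(2 - 5\right)\right) - 2424\right) - 6006\right) + 17392 = \left(\left(\left(-6181 - -72\right) - 2424\right) - 6006\right) + 17392 = \left(\left(\left(-6181 + 72\right) - 2424\right) - 6006\right) + 17392 = \left(\left(-6109 - 2424\right) - 6006\right) + 17392 = \left(-8533 - 6006\right) + 17392 = -14539 + 17392 = 2853$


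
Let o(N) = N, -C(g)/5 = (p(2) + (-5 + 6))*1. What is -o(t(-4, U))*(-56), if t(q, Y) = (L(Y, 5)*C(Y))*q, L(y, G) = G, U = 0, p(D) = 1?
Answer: 11200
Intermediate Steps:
C(g) = -10 (C(g) = -5*(1 + (-5 + 6)) = -5*(1 + 1) = -10)
t(q, Y) = -50*q (t(q, Y) = (5*(-10))*q = -50*q)
-o(t(-4, U))*(-56) = -(-50*(-4))*(-56) = -200*(-56) = -1*(-11200) = 11200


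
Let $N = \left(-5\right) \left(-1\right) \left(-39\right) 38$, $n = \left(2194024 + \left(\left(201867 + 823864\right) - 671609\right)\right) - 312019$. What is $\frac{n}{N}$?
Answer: $- \frac{2236127}{7410} \approx -301.77$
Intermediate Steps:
$n = 2236127$ ($n = \left(2194024 + \left(1025731 - 671609\right)\right) - 312019 = \left(2194024 + 354122\right) - 312019 = 2548146 - 312019 = 2236127$)
$N = -7410$ ($N = 5 \left(-39\right) 38 = \left(-195\right) 38 = -7410$)
$\frac{n}{N} = \frac{2236127}{-7410} = 2236127 \left(- \frac{1}{7410}\right) = - \frac{2236127}{7410}$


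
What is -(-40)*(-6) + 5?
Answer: -235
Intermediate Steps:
-(-40)*(-6) + 5 = -8*30 + 5 = -240 + 5 = -235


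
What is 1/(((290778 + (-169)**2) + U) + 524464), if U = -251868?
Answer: 1/591935 ≈ 1.6894e-6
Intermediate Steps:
1/(((290778 + (-169)**2) + U) + 524464) = 1/(((290778 + (-169)**2) - 251868) + 524464) = 1/(((290778 + 28561) - 251868) + 524464) = 1/((319339 - 251868) + 524464) = 1/(67471 + 524464) = 1/591935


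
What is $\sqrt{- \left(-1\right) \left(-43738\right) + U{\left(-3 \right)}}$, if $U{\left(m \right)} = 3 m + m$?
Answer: $25 i \sqrt{70} \approx 209.17 i$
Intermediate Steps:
$U{\left(m \right)} = 4 m$
$\sqrt{- \left(-1\right) \left(-43738\right) + U{\left(-3 \right)}} = \sqrt{- \left(-1\right) \left(-43738\right) + 4 \left(-3\right)} = \sqrt{\left(-1\right) 43738 - 12} = \sqrt{-43738 - 12} = \sqrt{-43750} = 25 i \sqrt{70}$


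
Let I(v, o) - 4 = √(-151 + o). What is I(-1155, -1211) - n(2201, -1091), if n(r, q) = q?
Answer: 1095 + I*√1362 ≈ 1095.0 + 36.905*I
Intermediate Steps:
I(v, o) = 4 + √(-151 + o)
I(-1155, -1211) - n(2201, -1091) = (4 + √(-151 - 1211)) - 1*(-1091) = (4 + √(-1362)) + 1091 = (4 + I*√1362) + 1091 = 1095 + I*√1362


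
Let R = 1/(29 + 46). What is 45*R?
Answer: 3/5 ≈ 0.60000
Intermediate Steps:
R = 1/75 ≈ 0.013333
45*R = 45*(1/75) = 3/5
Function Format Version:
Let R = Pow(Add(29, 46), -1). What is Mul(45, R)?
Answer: Rational(3, 5) ≈ 0.60000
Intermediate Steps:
R = Rational(1, 75) (R = Pow(75, -1) = Rational(1, 75) ≈ 0.013333)
Mul(45, R) = Mul(45, Rational(1, 75)) = Rational(3, 5)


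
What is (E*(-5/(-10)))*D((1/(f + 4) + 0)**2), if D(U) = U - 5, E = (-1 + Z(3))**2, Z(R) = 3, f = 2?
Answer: -179/18 ≈ -9.9444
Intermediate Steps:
E = 4 (E = (-1 + 3)**2 = 2**2 = 4)
D(U) = -5 + U
(E*(-5/(-10)))*D((1/(f + 4) + 0)**2) = (4*(-5/(-10)))*(-5 + (1/(2 + 4) + 0)**2) = (4*(-5*(-1/10)))*(-5 + (1/6 + 0)**2) = (4*(1/2))*(-5 + (1/6 + 0)**2) = 2*(-5 + (1/6)**2) = 2*(-5 + 1/36) = 2*(-179/36) = -179/18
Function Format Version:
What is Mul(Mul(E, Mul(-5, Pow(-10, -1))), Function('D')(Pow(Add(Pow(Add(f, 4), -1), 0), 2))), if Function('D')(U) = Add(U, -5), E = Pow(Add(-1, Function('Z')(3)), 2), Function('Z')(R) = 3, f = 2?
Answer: Rational(-179, 18) ≈ -9.9444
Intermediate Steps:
E = 4 (E = Pow(Add(-1, 3), 2) = Pow(2, 2) = 4)
Function('D')(U) = Add(-5, U)
Mul(Mul(E, Mul(-5, Pow(-10, -1))), Function('D')(Pow(Add(Pow(Add(f, 4), -1), 0), 2))) = Mul(Mul(4, Mul(-5, Pow(-10, -1))), Add(-5, Pow(Add(Pow(Add(2, 4), -1), 0), 2))) = Mul(Mul(4, Mul(-5, Rational(-1, 10))), Add(-5, Pow(Add(Pow(6, -1), 0), 2))) = Mul(Mul(4, Rational(1, 2)), Add(-5, Pow(Add(Rational(1, 6), 0), 2))) = Mul(2, Add(-5, Pow(Rational(1, 6), 2))) = Mul(2, Add(-5, Rational(1, 36))) = Mul(2, Rational(-179, 36)) = Rational(-179, 18)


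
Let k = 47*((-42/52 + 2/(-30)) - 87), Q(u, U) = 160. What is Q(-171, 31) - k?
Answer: 1673137/390 ≈ 4290.1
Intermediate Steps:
k = -1610737/390 (k = 47*((-42*1/52 + 2*(-1/30)) - 87) = 47*((-21/26 - 1/15) - 87) = 47*(-341/390 - 87) = 47*(-34271/390) = -1610737/390 ≈ -4130.1)
Q(-171, 31) - k = 160 - 1*(-1610737/390) = 160 + 1610737/390 = 1673137/390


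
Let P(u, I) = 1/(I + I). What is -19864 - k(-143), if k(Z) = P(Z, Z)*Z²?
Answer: -39585/2 ≈ -19793.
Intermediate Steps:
P(u, I) = 1/(2*I)
k(Z) = Z/2 (k(Z) = (1/(2*Z))*Z² = Z/2)
-19864 - k(-143) = -19864 - (-143)/2 = -19864 - 1*(-143/2) = -19864 + 143/2 = -39585/2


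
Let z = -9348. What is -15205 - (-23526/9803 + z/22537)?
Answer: -3358622014349/220930211 ≈ -15202.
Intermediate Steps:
-15205 - (-23526/9803 + z/22537) = -15205 - (-23526/9803 - 9348/22537) = -15205 - 1*(-621843906/220930211) = -15205 + 621843906/220930211 = -3358622014349/220930211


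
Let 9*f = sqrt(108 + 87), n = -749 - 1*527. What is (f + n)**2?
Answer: (11484 - sqrt(195))**2/81 ≈ 1.6242e+6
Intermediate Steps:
n = -1276 (n = -749 - 527 = -1276)
f = sqrt(195)/9 (f = sqrt(108 + 87)/9 = sqrt(195)/9 ≈ 1.5516)
(f + n)**2 = (sqrt(195)/9 - 1276)**2 = (-1276 + sqrt(195)/9)**2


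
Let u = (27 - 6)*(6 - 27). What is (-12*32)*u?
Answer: 169344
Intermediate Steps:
u = -441 (u = 21*(-21) = -441)
(-12*32)*u = -12*32*(-441) = -384*(-441) = 169344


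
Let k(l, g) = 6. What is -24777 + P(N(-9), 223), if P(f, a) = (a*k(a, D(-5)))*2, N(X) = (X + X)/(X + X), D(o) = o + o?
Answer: -22101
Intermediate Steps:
D(o) = 2*o
N(X) = 1 (N(X) = (2*X)/((2*X)) = (2*X)*(1/(2*X)) = 1)
P(f, a) = 12*a (P(f, a) = (a*6)*2 = (6*a)*2 = 12*a)
-24777 + P(N(-9), 223) = -24777 + 12*223 = -24777 + 2676 = -22101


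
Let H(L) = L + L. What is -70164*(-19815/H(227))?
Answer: 695149830/227 ≈ 3.0623e+6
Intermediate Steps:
H(L) = 2*L
-70164*(-19815/H(227)) = -70164/((2*227)/(-19815)) = -70164/(454*(-1/19815)) = -70164/(-454/19815) = -70164*(-19815/454) = 695149830/227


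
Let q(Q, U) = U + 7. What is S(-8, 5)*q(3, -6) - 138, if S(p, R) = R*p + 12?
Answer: -166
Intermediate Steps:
q(Q, U) = 7 + U
S(p, R) = 12 + R*p
S(-8, 5)*q(3, -6) - 138 = (12 + 5*(-8))*(7 - 6) - 138 = (12 - 40)*1 - 138 = -28*1 - 138 = -28 - 138 = -166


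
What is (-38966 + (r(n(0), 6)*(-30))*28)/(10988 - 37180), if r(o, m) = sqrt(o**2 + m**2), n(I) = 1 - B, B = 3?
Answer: 19483/13096 + 105*sqrt(10)/1637 ≈ 1.6905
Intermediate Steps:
n(I) = -2 (n(I) = 1 - 1*3 = 1 - 3 = -2)
r(o, m) = sqrt(m**2 + o**2)
(-38966 + (r(n(0), 6)*(-30))*28)/(10988 - 37180) = (-38966 + (sqrt(6**2 + (-2)**2)*(-30))*28)/(10988 - 37180) = (-38966 + (sqrt(36 + 4)*(-30))*28)/(-26192) = (-38966 + (sqrt(40)*(-30))*28)*(-1/26192) = (-38966 + ((2*sqrt(10))*(-30))*28)*(-1/26192) = (-38966 - 60*sqrt(10)*28)*(-1/26192) = (-38966 - 1680*sqrt(10))*(-1/26192) = 19483/13096 + 105*sqrt(10)/1637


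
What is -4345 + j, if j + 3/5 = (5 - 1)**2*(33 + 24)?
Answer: -17168/5 ≈ -3433.6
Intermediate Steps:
j = 4557/5 (j = -3/5 + (5 - 1)**2*(33 + 24) = -3/5 + 4**2*57 = -3/5 + 16*57 = -3/5 + 912 = 4557/5 ≈ 911.40)
-4345 + j = -4345 + 4557/5 = -17168/5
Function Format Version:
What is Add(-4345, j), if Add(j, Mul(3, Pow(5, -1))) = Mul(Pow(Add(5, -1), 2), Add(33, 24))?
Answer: Rational(-17168, 5) ≈ -3433.6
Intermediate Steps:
j = Rational(4557, 5) (j = Add(Rational(-3, 5), Mul(Pow(Add(5, -1), 2), Add(33, 24))) = Add(Rational(-3, 5), Mul(Pow(4, 2), 57)) = Add(Rational(-3, 5), Mul(16, 57)) = Add(Rational(-3, 5), 912) = Rational(4557, 5) ≈ 911.40)
Add(-4345, j) = Add(-4345, Rational(4557, 5)) = Rational(-17168, 5)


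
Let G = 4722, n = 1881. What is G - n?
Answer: 2841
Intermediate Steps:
G - n = 4722 - 1*1881 = 4722 - 1881 = 2841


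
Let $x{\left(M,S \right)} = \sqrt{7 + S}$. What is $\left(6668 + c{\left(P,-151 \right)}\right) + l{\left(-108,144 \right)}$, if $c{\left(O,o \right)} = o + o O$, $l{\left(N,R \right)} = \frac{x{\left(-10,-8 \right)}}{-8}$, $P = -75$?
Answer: $17842 - \frac{i}{8} \approx 17842.0 - 0.125 i$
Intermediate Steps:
$l{\left(N,R \right)} = - \frac{i}{8}$ ($l{\left(N,R \right)} = \frac{\sqrt{7 - 8}}{-8} = \sqrt{-1} \left(- \frac{1}{8}\right) = i \left(- \frac{1}{8}\right) = - \frac{i}{8}$)
$c{\left(O,o \right)} = o + O o$
$\left(6668 + c{\left(P,-151 \right)}\right) + l{\left(-108,144 \right)} = \left(6668 - 151 \left(1 - 75\right)\right) - \frac{i}{8} = \left(6668 - -11174\right) - \frac{i}{8} = \left(6668 + 11174\right) - \frac{i}{8} = 17842 - \frac{i}{8}$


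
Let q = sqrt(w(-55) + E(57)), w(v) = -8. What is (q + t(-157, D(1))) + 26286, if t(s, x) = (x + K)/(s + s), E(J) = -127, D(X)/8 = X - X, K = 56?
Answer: 4126874/157 + 3*I*sqrt(15) ≈ 26286.0 + 11.619*I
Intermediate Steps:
D(X) = 0 (D(X) = 8*(X - X) = 8*0 = 0)
t(s, x) = (56 + x)/(2*s) (t(s, x) = (x + 56)/(s + s) = (56 + x)/((2*s)) = (56 + x)*(1/(2*s)) = (56 + x)/(2*s))
q = 3*I*sqrt(15) (q = sqrt(-8 - 127) = sqrt(-135) = 3*I*sqrt(15) ≈ 11.619*I)
(q + t(-157, D(1))) + 26286 = (3*I*sqrt(15) + (1/2)*(56 + 0)/(-157)) + 26286 = (3*I*sqrt(15) + (1/2)*(-1/157)*56) + 26286 = (3*I*sqrt(15) - 28/157) + 26286 = (-28/157 + 3*I*sqrt(15)) + 26286 = 4126874/157 + 3*I*sqrt(15)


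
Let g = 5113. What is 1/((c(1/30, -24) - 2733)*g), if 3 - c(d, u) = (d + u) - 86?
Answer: -30/401886913 ≈ -7.4648e-8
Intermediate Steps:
c(d, u) = 89 - d - u (c(d, u) = 3 - ((d + u) - 86) = 3 - (-86 + d + u) = 3 + (86 - d - u) = 89 - d - u)
1/((c(1/30, -24) - 2733)*g) = 1/((89 - 1/30 - 1*(-24)) - 2733*5113) = (1/5113)/((89 - 1*1/30 + 24) - 2733) = (1/5113)/((89 - 1/30 + 24) - 2733) = (1/5113)/(3389/30 - 2733) = (1/5113)/(-78601/30) = -30/78601*1/5113 = -30/401886913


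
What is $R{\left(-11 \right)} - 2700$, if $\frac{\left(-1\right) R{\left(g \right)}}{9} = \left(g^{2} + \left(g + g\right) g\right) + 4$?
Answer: $-6003$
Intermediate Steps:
$R{\left(g \right)} = -36 - 27 g^{2}$ ($R{\left(g \right)} = - 9 \left(\left(g^{2} + \left(g + g\right) g\right) + 4\right) = - 9 \left(\left(g^{2} + 2 g g\right) + 4\right) = - 9 \left(\left(g^{2} + 2 g^{2}\right) + 4\right) = - 9 \left(3 g^{2} + 4\right) = - 9 \left(4 + 3 g^{2}\right) = -36 - 27 g^{2}$)
$R{\left(-11 \right)} - 2700 = \left(-36 - 27 \left(-11\right)^{2}\right) - 2700 = \left(-36 - 3267\right) - 2700 = -3303 - 2700 = -6003$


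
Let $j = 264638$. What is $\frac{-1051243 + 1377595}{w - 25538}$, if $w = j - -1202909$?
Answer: $\frac{326352}{1442009} \approx 0.22632$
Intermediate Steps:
$w = 1467547$ ($w = 264638 - -1202909 = 264638 + 1202909 = 1467547$)
$\frac{-1051243 + 1377595}{w - 25538} = \frac{-1051243 + 1377595}{1467547 - 25538} = \frac{326352}{1442009}$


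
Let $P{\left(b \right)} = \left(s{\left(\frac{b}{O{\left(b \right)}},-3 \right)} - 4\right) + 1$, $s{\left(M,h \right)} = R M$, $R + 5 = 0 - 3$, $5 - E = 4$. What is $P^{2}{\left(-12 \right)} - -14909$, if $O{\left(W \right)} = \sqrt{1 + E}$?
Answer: $19526 - 288 \sqrt{2} \approx 19119.0$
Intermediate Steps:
$E = 1$ ($E = 5 - 4 = 1$)
$O{\left(W \right)} = \sqrt{2}$ ($O{\left(W \right)} = \sqrt{1 + 1} = \sqrt{2}$)
$R = -8$ ($R = -5 + \left(0 - 3\right) = -5 - 3 = -8$)
$s{\left(M,h \right)} = - 8 M$
$P{\left(b \right)} = -3 - 4 b \sqrt{2}$ ($P{\left(b \right)} = \left(- 8 \frac{b}{\sqrt{2}} - 4\right) + 1 = \left(- 8 b \frac{\sqrt{2}}{2} - 4\right) + 1 = \left(- 8 \frac{b \sqrt{2}}{2} - 4\right) + 1 = \left(- 4 b \sqrt{2} - 4\right) + 1 = \left(-4 - 4 b \sqrt{2}\right) + 1 = -3 - 4 b \sqrt{2}$)
$P^{2}{\left(-12 \right)} - -14909 = \left(-3 - - 48 \sqrt{2}\right)^{2} - -14909 = \left(-3 + 48 \sqrt{2}\right)^{2} + 14909 = 14909 + \left(-3 + 48 \sqrt{2}\right)^{2}$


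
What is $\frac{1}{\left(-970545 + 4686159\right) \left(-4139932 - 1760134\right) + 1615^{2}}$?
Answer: $- \frac{1}{21922365222299} \approx -4.5616 \cdot 10^{-14}$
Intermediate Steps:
$\frac{1}{\left(-970545 + 4686159\right) \left(-4139932 - 1760134\right) + 1615^{2}} = \frac{1}{3715614 \left(-5900066\right) + 2608225} = \frac{1}{-21922367830524 + 2608225} = \frac{1}{-21922365222299} = - \frac{1}{21922365222299}$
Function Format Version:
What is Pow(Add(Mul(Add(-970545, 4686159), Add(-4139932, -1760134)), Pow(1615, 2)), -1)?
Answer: Rational(-1, 21922365222299) ≈ -4.5616e-14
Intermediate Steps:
Pow(Add(Mul(Add(-970545, 4686159), Add(-4139932, -1760134)), Pow(1615, 2)), -1) = Pow(Add(Mul(3715614, -5900066), 2608225), -1) = Pow(Add(-21922367830524, 2608225), -1) = Pow(-21922365222299, -1) = Rational(-1, 21922365222299)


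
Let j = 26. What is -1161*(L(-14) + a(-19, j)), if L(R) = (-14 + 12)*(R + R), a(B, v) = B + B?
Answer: -20898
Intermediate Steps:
a(B, v) = 2*B
L(R) = -4*R
-1161*(L(-14) + a(-19, j)) = -1161*(-4*(-14) + 2*(-19)) = -1161*(56 - 38) = -1161*18 = -20898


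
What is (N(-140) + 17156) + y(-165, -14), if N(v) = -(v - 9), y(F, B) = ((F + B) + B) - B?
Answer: 17126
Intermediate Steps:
y(F, B) = B + F (y(F, B) = ((B + F) + B) - B = (F + 2*B) - B = B + F)
N(v) = 9 - v (N(v) = -(-9 + v) = 9 - v)
(N(-140) + 17156) + y(-165, -14) = ((9 - 1*(-140)) + 17156) + (-14 - 165) = ((9 + 140) + 17156) - 179 = (149 + 17156) - 179 = 17305 - 179 = 17126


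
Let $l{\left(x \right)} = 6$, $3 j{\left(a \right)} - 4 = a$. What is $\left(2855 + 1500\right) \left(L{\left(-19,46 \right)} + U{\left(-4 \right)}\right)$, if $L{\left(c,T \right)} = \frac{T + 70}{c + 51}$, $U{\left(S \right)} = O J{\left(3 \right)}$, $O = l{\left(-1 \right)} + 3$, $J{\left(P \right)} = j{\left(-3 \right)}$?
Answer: $\frac{230815}{8} \approx 28852.0$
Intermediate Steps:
$j{\left(a \right)} = \frac{4}{3} + \frac{a}{3}$
$J{\left(P \right)} = \frac{1}{3}$ ($J{\left(P \right)} = \frac{4}{3} + \frac{1}{3} \left(-3\right) = \frac{4}{3} - 1 = \frac{1}{3}$)
$O = 9$ ($O = 6 + 3 = 9$)
$U{\left(S \right)} = 3$ ($U{\left(S \right)} = 9 \cdot \frac{1}{3} = 3$)
$L{\left(c,T \right)} = \frac{70 + T}{51 + c}$
$\left(2855 + 1500\right) \left(L{\left(-19,46 \right)} + U{\left(-4 \right)}\right) = \left(2855 + 1500\right) \left(\frac{70 + 46}{51 - 19} + 3\right) = 4355 \left(\frac{1}{32} \cdot 116 + 3\right) = 4355 \left(\frac{29}{8} + 3\right) = 4355 \cdot \frac{53}{8} = \frac{230815}{8}$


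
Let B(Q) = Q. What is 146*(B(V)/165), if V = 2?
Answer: 292/165 ≈ 1.7697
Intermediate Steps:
146*(B(V)/165) = 146*(2/165) = 292/165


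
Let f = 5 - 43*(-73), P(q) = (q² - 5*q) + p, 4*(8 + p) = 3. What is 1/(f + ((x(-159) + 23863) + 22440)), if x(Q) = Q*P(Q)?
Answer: -4/16381937 ≈ -2.4417e-7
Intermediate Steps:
p = -29/4 (p = -8 + (¼)*3 = -8 + ¾ = -29/4 ≈ -7.2500)
P(q) = -29/4 + q² - 5*q (P(q) = (q² - 5*q) - 29/4 = -29/4 + q² - 5*q)
x(Q) = Q*(-29/4 + Q² - 5*Q)
f = 3144 (f = 5 + 3139 = 3144)
1/(f + ((x(-159) + 23863) + 22440)) = 1/(3144 + (((¼)*(-159)*(-29 - 20*(-159) + 4*(-159)²) + 23863) + 22440)) = 1/(3144 + (((¼)*(-159)*(-29 + 3180 + 4*25281) + 23863) + 22440)) = 1/(3144 + (((¼)*(-159)*(-29 + 3180 + 101124) + 23863) + 22440)) = 1/(3144 + (((¼)*(-159)*104275 + 23863) + 22440)) = 1/(3144 + ((-16579725/4 + 23863) + 22440)) = 1/(3144 + (-16484273/4 + 22440)) = 1/(3144 - 16394513/4) = 1/(-16381937/4) = -4/16381937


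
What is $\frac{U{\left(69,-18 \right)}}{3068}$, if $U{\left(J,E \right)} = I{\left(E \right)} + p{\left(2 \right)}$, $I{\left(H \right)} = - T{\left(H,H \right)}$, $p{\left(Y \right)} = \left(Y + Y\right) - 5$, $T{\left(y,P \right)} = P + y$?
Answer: $\frac{35}{3068} \approx 0.011408$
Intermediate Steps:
$p{\left(Y \right)} = -5 + 2 Y$ ($p{\left(Y \right)} = 2 Y - 5 = -5 + 2 Y$)
$I{\left(H \right)} = - 2 H$ ($I{\left(H \right)} = - (H + H) = - 2 H$)
$U{\left(J,E \right)} = -1 - 2 E$ ($U{\left(J,E \right)} = - 2 E + \left(-5 + 2 \cdot 2\right) = - 2 E + \left(-5 + 4\right) = - 2 E - 1 = -1 - 2 E$)
$\frac{U{\left(69,-18 \right)}}{3068} = \frac{-1 - -36}{3068} = \left(-1 + 36\right) \frac{1}{3068} = 35 \cdot \frac{1}{3068} = \frac{35}{3068}$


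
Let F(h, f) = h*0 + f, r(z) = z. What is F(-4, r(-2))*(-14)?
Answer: 28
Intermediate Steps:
F(h, f) = f (F(h, f) = 0 + f = f)
F(-4, r(-2))*(-14) = -2*(-14) = 28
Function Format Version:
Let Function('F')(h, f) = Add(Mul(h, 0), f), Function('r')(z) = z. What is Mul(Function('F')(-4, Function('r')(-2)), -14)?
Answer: 28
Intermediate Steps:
Function('F')(h, f) = f (Function('F')(h, f) = Add(0, f) = f)
Mul(Function('F')(-4, Function('r')(-2)), -14) = Mul(-2, -14) = 28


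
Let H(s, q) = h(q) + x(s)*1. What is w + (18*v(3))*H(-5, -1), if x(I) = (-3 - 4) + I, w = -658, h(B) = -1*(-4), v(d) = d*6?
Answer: -3250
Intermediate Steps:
v(d) = 6*d
h(B) = 4
x(I) = -7 + I
H(s, q) = -3 + s (H(s, q) = 4 + (-7 + s)*1 = 4 + (-7 + s) = -3 + s)
w + (18*v(3))*H(-5, -1) = -658 + (18*(6*3))*(-3 - 5) = -658 + (18*18)*(-8) = -658 + 324*(-8) = -658 - 2592 = -3250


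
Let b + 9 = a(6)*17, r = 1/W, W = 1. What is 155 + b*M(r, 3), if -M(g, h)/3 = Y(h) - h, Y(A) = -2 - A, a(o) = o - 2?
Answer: 1571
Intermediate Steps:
r = 1 (r = 1/1 = 1)
a(o) = -2 + o
M(g, h) = 6 + 6*h (M(g, h) = -3*((-2 - h) - h) = -3*(-2 - 2*h) = 6 + 6*h)
b = 59 (b = -9 + (-2 + 6)*17 = -9 + 4*17 = -9 + 68 = 59)
155 + b*M(r, 3) = 155 + 59*(6 + 6*3) = 155 + 59*(6 + 18) = 155 + 59*24 = 155 + 1416 = 1571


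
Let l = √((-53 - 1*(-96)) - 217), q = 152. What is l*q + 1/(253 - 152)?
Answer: 1/101 + 152*I*√174 ≈ 0.009901 + 2005.0*I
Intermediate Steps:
l = I*√174 (l = √((-53 + 96) - 217) = √(43 - 217) = √(-174) = I*√174 ≈ 13.191*I)
l*q + 1/(253 - 152) = (I*√174)*152 + 1/(253 - 152) = 152*I*√174 + 1/101 = 1/101 + 152*I*√174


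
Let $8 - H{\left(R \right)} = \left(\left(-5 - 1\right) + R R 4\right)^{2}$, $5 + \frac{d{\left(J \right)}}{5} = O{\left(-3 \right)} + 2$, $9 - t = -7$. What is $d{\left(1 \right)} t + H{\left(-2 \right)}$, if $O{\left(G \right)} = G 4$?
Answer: $-1292$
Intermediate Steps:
$O{\left(G \right)} = 4 G$
$t = 16$ ($t = 9 - -7 = 9 + 7 = 16$)
$d{\left(J \right)} = -75$ ($d{\left(J \right)} = -25 + 5 \left(4 \left(-3\right) + 2\right) = -25 + 5 \left(-12 + 2\right) = -25 + 5 \left(-10\right) = -25 - 50 = -75$)
$H{\left(R \right)} = 8 - \left(-6 + 4 R^{2}\right)^{2}$ ($H{\left(R \right)} = 8 - \left(\left(-5 - 1\right) + R R 4\right)^{2} = 8 - \left(-6 + R^{2} \cdot 4\right)^{2} = 8 - \left(-6 + 4 R^{2}\right)^{2}$)
$d{\left(1 \right)} t + H{\left(-2 \right)} = \left(-75\right) 16 + \left(8 - 4 \left(-3 + 2 \left(-2\right)^{2}\right)^{2}\right) = -1200 + \left(8 - 4 \left(-3 + 2 \cdot 4\right)^{2}\right) = -1200 + \left(8 - 4 \left(-3 + 8\right)^{2}\right) = -1200 + \left(8 - 4 \cdot 5^{2}\right) = -1200 + \left(8 - 100\right) = -1200 - 92 = -1292$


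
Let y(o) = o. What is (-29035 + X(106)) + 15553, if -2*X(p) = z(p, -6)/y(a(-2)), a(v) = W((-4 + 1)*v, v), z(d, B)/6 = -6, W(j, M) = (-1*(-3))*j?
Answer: -13481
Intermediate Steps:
W(j, M) = 3*j
z(d, B) = -36 (z(d, B) = 6*(-6) = -36)
a(v) = -9*v (a(v) = 3*((-4 + 1)*v) = 3*(-3*v) = -9*v)
X(p) = 1 (X(p) = -(-18)/((-9*(-2))) = -(-18)/18 = -½*(-2) = 1)
(-29035 + X(106)) + 15553 = (-29035 + 1) + 15553 = -29034 + 15553 = -13481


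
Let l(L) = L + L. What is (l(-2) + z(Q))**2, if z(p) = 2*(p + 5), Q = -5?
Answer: 16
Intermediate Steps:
z(p) = 10 + 2*p (z(p) = 2*(5 + p) = 10 + 2*p)
l(L) = 2*L
(l(-2) + z(Q))**2 = (2*(-2) + (10 + 2*(-5)))**2 = (-4 + (10 - 10))**2 = (-4 + 0)**2 = (-4)**2 = 16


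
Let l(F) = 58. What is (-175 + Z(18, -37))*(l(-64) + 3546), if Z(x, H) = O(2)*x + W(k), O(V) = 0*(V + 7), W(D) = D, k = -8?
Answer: -659532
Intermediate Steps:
O(V) = 0 (O(V) = 0*(7 + V) = 0)
Z(x, H) = -8 (Z(x, H) = 0*x - 8 = 0 - 8 = -8)
(-175 + Z(18, -37))*(l(-64) + 3546) = (-175 - 8)*(58 + 3546) = -183*3604 = -659532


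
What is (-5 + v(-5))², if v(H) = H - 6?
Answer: 256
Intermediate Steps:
v(H) = -6 + H
(-5 + v(-5))² = (-5 + (-6 - 5))² = (-5 - 11)² = (-16)² = 256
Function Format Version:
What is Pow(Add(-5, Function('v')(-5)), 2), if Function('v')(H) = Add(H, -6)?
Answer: 256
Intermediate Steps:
Function('v')(H) = Add(-6, H)
Pow(Add(-5, Function('v')(-5)), 2) = Pow(Add(-5, Add(-6, -5)), 2) = Pow(Add(-5, -11), 2) = Pow(-16, 2) = 256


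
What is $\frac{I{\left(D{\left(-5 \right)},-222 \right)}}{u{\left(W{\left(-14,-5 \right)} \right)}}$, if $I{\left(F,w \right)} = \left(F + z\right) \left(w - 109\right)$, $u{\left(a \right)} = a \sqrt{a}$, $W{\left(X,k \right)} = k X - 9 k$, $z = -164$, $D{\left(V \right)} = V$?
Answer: $\frac{55939 \sqrt{115}}{13225} \approx 45.359$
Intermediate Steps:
$W{\left(X,k \right)} = - 9 k + X k$ ($W{\left(X,k \right)} = X k - 9 k = - 9 k + X k$)
$u{\left(a \right)} = a^{\frac{3}{2}}$
$I{\left(F,w \right)} = \left(-164 + F\right) \left(-109 + w\right)$ ($I{\left(F,w \right)} = \left(F - 164\right) \left(w - 109\right) = \left(-164 + F\right) \left(-109 + w\right)$)
$\frac{I{\left(D{\left(-5 \right)},-222 \right)}}{u{\left(W{\left(-14,-5 \right)} \right)}} = \frac{17876 - -36408 - -545 - -1110}{\left(- 5 \left(-9 - 14\right)\right)^{\frac{3}{2}}} = \frac{17876 + 36408 + 545 + 1110}{\left(\left(-5\right) \left(-23\right)\right)^{\frac{3}{2}}} = \frac{55939}{115^{\frac{3}{2}}} = \frac{55939}{115 \sqrt{115}} = 55939 \frac{\sqrt{115}}{13225} = \frac{55939 \sqrt{115}}{13225}$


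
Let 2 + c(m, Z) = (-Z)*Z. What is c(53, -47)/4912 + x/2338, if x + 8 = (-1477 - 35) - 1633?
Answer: -10328427/5742128 ≈ -1.7987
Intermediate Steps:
x = -3153 (x = -8 + ((-1477 - 35) - 1633) = -8 + (-1512 - 1633) = -8 - 3145 = -3153)
c(m, Z) = -2 - Z² (c(m, Z) = -2 + (-Z)*Z = -2 - Z²)
c(53, -47)/4912 + x/2338 = (-2 - 1*(-47)²)/4912 - 3153/2338 = (-2 - 1*2209)*(1/4912) - 3153*1/2338 = (-2 - 2209)*(1/4912) - 3153/2338 = -2211*1/4912 - 3153/2338 = -2211/4912 - 3153/2338 = -10328427/5742128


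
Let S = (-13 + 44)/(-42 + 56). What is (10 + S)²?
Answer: 29241/196 ≈ 149.19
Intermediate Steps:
S = 31/14 ≈ 2.2143
(10 + S)² = (10 + 31/14)² = (171/14)² = 29241/196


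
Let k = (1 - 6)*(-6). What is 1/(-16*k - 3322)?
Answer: -1/3802 ≈ -0.00026302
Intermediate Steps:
k = 30 (k = -5*(-6) = 30)
1/(-16*k - 3322) = 1/(-16*30 - 3322) = 1/(-480 - 3322) = 1/(-3802) = -1/3802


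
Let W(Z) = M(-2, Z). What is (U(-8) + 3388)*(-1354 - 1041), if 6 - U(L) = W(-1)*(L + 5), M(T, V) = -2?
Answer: -8114260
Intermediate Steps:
W(Z) = -2
U(L) = 16 + 2*L (U(L) = 6 - (-2)*(L + 5) = 6 - (-2)*(5 + L) = 6 - (-10 - 2*L) = 6 + (10 + 2*L) = 16 + 2*L)
(U(-8) + 3388)*(-1354 - 1041) = ((16 + 2*(-8)) + 3388)*(-1354 - 1041) = ((16 - 16) + 3388)*(-2395) = (0 + 3388)*(-2395) = 3388*(-2395) = -8114260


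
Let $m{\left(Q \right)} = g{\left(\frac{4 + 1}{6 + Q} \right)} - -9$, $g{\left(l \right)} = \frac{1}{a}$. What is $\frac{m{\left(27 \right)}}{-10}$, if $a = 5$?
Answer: $- \frac{23}{25} \approx -0.92$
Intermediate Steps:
$g{\left(l \right)} = \frac{1}{5}$
$m{\left(Q \right)} = \frac{46}{5}$ ($m{\left(Q \right)} = \frac{1}{5} - -9 = \frac{1}{5} + 9 = \frac{46}{5}$)
$\frac{m{\left(27 \right)}}{-10} = \frac{46}{5 \left(-10\right)} = \frac{46}{5} \left(- \frac{1}{10}\right) = - \frac{23}{25}$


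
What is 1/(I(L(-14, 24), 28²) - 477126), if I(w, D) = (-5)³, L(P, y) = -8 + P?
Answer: -1/477251 ≈ -2.0953e-6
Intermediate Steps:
I(w, D) = -125
1/(I(L(-14, 24), 28²) - 477126) = 1/(-125 - 477126) = 1/(-477251) = -1/477251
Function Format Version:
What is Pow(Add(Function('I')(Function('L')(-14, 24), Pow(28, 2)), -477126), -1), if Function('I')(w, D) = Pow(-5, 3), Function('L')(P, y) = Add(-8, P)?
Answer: Rational(-1, 477251) ≈ -2.0953e-6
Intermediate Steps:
Function('I')(w, D) = -125
Pow(Add(Function('I')(Function('L')(-14, 24), Pow(28, 2)), -477126), -1) = Pow(Add(-125, -477126), -1) = Pow(-477251, -1) = Rational(-1, 477251)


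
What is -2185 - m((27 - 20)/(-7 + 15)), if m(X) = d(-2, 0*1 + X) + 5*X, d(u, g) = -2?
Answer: -17499/8 ≈ -2187.4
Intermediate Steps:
m(X) = -2 + 5*X
-2185 - m((27 - 20)/(-7 + 15)) = -2185 - (-2 + 5*((27 - 20)/(-7 + 15))) = -2185 - (-2 + 5*(7/8)) = -2185 - (-2 + 35/8) = -2185 - 1*19/8 = -2185 - 19/8 = -17499/8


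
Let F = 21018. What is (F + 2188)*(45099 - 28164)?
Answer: 392993610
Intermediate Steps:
(F + 2188)*(45099 - 28164) = (21018 + 2188)*(45099 - 28164) = 23206*16935 = 392993610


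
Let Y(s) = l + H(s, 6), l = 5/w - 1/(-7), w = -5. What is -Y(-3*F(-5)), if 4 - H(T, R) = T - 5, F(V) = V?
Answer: 48/7 ≈ 6.8571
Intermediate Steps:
H(T, R) = 9 - T (H(T, R) = 4 - (T - 5) = 4 - (-5 + T) = 4 + (5 - T) = 9 - T)
l = -6/7 (l = 5/(-5) - 1/(-7) = 5*(-1/5) - 1*(-1/7) = -1 + 1/7 = -6/7 ≈ -0.85714)
Y(s) = 57/7 - s (Y(s) = -6/7 + (9 - s) = 57/7 - s)
-Y(-3*F(-5)) = -(57/7 - (-3)*(-5)) = -(57/7 - 1*15) = -(57/7 - 15) = -1*(-48/7) = 48/7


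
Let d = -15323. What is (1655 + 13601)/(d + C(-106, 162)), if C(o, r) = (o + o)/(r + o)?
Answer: -213584/214575 ≈ -0.99538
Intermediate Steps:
C(o, r) = 2*o/(o + r) (C(o, r) = (2*o)/(o + r) = 2*o/(o + r))
(1655 + 13601)/(d + C(-106, 162)) = (1655 + 13601)/(-15323 + 2*(-106)/(-106 + 162)) = 15256/(-15323 + 2*(-106)/56) = 15256/(-15323 + 2*(-106)*(1/56)) = 15256/(-15323 - 53/14) = 15256/(-214575/14) = 15256*(-14/214575) = -213584/214575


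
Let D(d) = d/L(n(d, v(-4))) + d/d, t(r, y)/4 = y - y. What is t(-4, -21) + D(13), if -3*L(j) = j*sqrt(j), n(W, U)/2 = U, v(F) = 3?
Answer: 1 - 13*sqrt(6)/12 ≈ -1.6536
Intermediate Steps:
t(r, y) = 0 (t(r, y) = 4*(y - y) = 4*0 = 0)
n(W, U) = 2*U
L(j) = -j**(3/2)/3 (L(j) = -j*sqrt(j)/3 = -j**(3/2)/3)
D(d) = 1 - d*sqrt(6)/12 (D(d) = d/((-6*sqrt(6)/3)) + d/d = d/((-2*sqrt(6))) + 1 = d*(-sqrt(6)/12) + 1 = -d*sqrt(6)/12 + 1 = 1 - d*sqrt(6)/12)
t(-4, -21) + D(13) = 0 + (1 - 1/12*13*sqrt(6)) = 0 + (1 - 13*sqrt(6)/12) = 1 - 13*sqrt(6)/12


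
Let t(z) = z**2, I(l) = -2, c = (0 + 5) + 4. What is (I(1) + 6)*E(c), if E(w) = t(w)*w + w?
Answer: 2952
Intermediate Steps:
c = 9 (c = 5 + 4 = 9)
E(w) = w + w**3 (E(w) = w**2*w + w = w**3 + w = w + w**3)
(I(1) + 6)*E(c) = (-2 + 6)*(9 + 9**3) = 4*(9 + 729) = 4*738 = 2952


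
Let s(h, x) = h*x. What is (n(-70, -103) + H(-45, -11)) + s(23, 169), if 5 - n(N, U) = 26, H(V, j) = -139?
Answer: 3727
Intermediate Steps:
n(N, U) = -21 (n(N, U) = 5 - 1*26 = 5 - 26 = -21)
(n(-70, -103) + H(-45, -11)) + s(23, 169) = (-21 - 139) + 23*169 = -160 + 3887 = 3727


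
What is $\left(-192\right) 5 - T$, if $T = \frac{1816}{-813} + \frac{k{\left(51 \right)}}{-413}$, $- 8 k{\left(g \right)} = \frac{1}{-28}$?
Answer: $- \frac{72035763155}{75212256} \approx -957.77$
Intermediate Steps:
$k{\left(g \right)} = \frac{1}{224}$ ($k{\left(g \right)} = - \frac{1}{8 \left(-28\right)} = \left(- \frac{1}{8}\right) \left(- \frac{1}{28}\right) = \frac{1}{224}$)
$T = - \frac{168002605}{75212256}$ ($T = \frac{1816}{-813} + \frac{1}{224 \left(-413\right)} = 1816 \left(- \frac{1}{813}\right) + \frac{1}{224} \left(- \frac{1}{413}\right) = - \frac{1816}{813} - \frac{1}{92512} = - \frac{168002605}{75212256} \approx -2.2337$)
$\left(-192\right) 5 - T = \left(-192\right) 5 - - \frac{168002605}{75212256} = -960 + \frac{168002605}{75212256} = - \frac{72035763155}{75212256}$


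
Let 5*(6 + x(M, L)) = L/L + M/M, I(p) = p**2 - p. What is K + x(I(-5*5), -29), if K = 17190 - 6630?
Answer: 52772/5 ≈ 10554.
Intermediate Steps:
K = 10560
x(M, L) = -28/5 (x(M, L) = -6 + (L/L + M/M)/5 = -6 + (1 + 1)/5 = -6 + (1/5)*2 = -6 + 2/5 = -28/5)
K + x(I(-5*5), -29) = 10560 - 28/5 = 52772/5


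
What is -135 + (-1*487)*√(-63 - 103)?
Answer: -135 - 487*I*√166 ≈ -135.0 - 6274.6*I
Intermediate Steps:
-135 + (-1*487)*√(-63 - 103) = -135 - 487*I*√166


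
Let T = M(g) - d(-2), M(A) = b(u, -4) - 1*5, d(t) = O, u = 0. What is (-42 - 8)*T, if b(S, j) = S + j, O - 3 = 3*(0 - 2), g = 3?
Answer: 300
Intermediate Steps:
O = -3 (O = 3 + 3*(0 - 2) = 3 + 3*(-2) = 3 - 6 = -3)
d(t) = -3
M(A) = -9 (M(A) = (0 - 4) - 1*5 = -4 - 5 = -9)
T = -6 (T = -9 - 1*(-3) = -9 + 3 = -6)
(-42 - 8)*T = (-42 - 8)*(-6) = -50*(-6) = 300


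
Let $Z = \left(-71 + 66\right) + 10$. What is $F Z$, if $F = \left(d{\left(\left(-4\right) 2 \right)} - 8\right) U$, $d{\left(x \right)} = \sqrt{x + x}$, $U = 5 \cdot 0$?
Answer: $0$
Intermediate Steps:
$Z = 5$ ($Z = -5 + 10 = 5$)
$U = 0$
$d{\left(x \right)} = \sqrt{2} \sqrt{x}$ ($d{\left(x \right)} = \sqrt{2 x} = \sqrt{2} \sqrt{x}$)
$F = 0$ ($F = \left(\sqrt{2} \sqrt{\left(-4\right) 2} - 8\right) 0 = \left(\sqrt{2} \sqrt{-8} - 8\right) 0 = \left(\sqrt{2} \cdot 2 i \sqrt{2} - 8\right) 0 = \left(4 i - 8\right) 0 = \left(-8 + 4 i\right) 0 = 0$)
$F Z = 0 \cdot 5 = 0$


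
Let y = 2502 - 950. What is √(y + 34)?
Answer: √1586 ≈ 39.825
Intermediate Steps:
y = 1552
√(y + 34) = √(1552 + 34) = √1586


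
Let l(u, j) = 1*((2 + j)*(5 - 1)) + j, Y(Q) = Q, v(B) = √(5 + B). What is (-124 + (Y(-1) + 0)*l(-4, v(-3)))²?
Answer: 17474 + 1320*√2 ≈ 19341.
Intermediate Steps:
l(u, j) = 8 + 5*j (l(u, j) = 1*((2 + j)*4) + j = 1*(8 + 4*j) + j = (8 + 4*j) + j = 8 + 5*j)
(-124 + (Y(-1) + 0)*l(-4, v(-3)))² = (-124 + (-1 + 0)*(8 + 5*√(5 - 3)))² = (-124 - (8 + 5*√2))² = (-124 + (-8 - 5*√2))² = (-132 - 5*√2)²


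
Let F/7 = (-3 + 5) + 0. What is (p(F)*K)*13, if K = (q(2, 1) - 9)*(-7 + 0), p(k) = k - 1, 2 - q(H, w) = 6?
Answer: 15379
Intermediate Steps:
q(H, w) = -4 (q(H, w) = 2 - 1*6 = 2 - 6 = -4)
F = 14 (F = 7*((-3 + 5) + 0) = 7*(2 + 0) = 7*2 = 14)
p(k) = -1 + k
K = 91 (K = (-4 - 9)*(-7 + 0) = -13*(-7) = 91)
(p(F)*K)*13 = ((-1 + 14)*91)*13 = (13*91)*13 = 1183*13 = 15379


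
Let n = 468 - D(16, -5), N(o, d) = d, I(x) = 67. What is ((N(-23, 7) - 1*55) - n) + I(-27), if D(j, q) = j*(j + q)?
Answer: -273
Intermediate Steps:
n = 292 (n = 468 - 16*(16 - 5) = 468 - 16*11 = 468 - 1*176 = 468 - 176 = 292)
((N(-23, 7) - 1*55) - n) + I(-27) = ((7 - 1*55) - 1*292) + 67 = ((7 - 55) - 292) + 67 = (-48 - 292) + 67 = -340 + 67 = -273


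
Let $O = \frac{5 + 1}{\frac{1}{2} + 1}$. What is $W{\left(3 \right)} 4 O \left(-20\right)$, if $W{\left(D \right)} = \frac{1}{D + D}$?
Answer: $- \frac{160}{3} \approx -53.333$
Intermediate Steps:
$W{\left(D \right)} = \frac{1}{2 D}$
$O = 4$ ($O = \frac{6}{\frac{1}{2} + 1} = \frac{6}{\frac{3}{2}} = 6 \cdot \frac{2}{3} = 4$)
$W{\left(3 \right)} 4 O \left(-20\right) = \frac{1}{2 \cdot 3} \cdot 4 \cdot 4 \left(-20\right) = \frac{1}{2} \cdot \frac{1}{3} \cdot 4 \cdot 4 \left(-20\right) = \frac{1}{6} \cdot 4 \cdot 4 \left(-20\right) = \frac{2}{3} \cdot 4 \left(-20\right) = \frac{8}{3} \left(-20\right) = - \frac{160}{3}$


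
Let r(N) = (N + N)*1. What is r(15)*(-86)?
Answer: -2580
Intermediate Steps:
r(N) = 2*N (r(N) = (2*N)*1 = 2*N)
r(15)*(-86) = (2*15)*(-86) = 30*(-86) = -2580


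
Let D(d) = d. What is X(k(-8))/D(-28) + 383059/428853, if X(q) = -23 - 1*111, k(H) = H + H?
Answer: 34095977/6003942 ≈ 5.6789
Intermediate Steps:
k(H) = 2*H
X(q) = -134 (X(q) = -23 - 111 = -134)
X(k(-8))/D(-28) + 383059/428853 = -134/(-28) + 383059/428853 = -134*(-1/28) + 383059*(1/428853) = 67/14 + 383059/428853 = 34095977/6003942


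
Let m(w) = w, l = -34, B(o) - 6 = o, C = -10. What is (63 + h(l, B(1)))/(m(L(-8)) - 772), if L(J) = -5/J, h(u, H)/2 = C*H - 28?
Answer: 1064/6171 ≈ 0.17242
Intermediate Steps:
B(o) = 6 + o
h(u, H) = -56 - 20*H (h(u, H) = 2*(-10*H - 28) = 2*(-28 - 10*H) = -56 - 20*H)
(63 + h(l, B(1)))/(m(L(-8)) - 772) = (63 + (-56 - 20*(6 + 1)))/(-5/(-8) - 772) = (63 + (-56 - 20*7))/(-5*(-⅛) - 772) = (63 + (-56 - 140))/(5/8 - 772) = (63 - 196)/(-6171/8) = -133*(-8/6171) = 1064/6171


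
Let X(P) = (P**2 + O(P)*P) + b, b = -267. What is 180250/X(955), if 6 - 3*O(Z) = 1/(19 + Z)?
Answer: 526690500/2669736941 ≈ 0.19728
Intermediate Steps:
O(Z) = 2 - 1/(3*(19 + Z))
X(P) = -267 + P**2 + P*(113 + 6*P)/(3*(19 + P)) (X(P) = (P**2 + ((113 + 6*P)/(3*(19 + P)))*P) - 267 = (P**2 + P*(113 + 6*P)/(3*(19 + P))) - 267 = -267 + P**2 + P*(113 + 6*P)/(3*(19 + P)))
180250/X(955) = 180250/(((-5073 + 955**3 + 21*955**2 - 688/3*955)/(19 + 955))) = 180250/(((-5073 + 870983875 + 21*912025 - 657040/3)/974)) = 180250/(((-5073 + 870983875 + 19152525 - 657040/3)/974)) = 180250/(((1/974)*(2669736941/3))) = 180250/(2669736941/2922) = 180250*(2922/2669736941) = 526690500/2669736941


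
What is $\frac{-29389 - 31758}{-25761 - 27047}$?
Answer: $\frac{61147}{52808} \approx 1.1579$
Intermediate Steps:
$\frac{-29389 - 31758}{-25761 - 27047} = - \frac{61147}{-52808} = \left(-61147\right) \left(- \frac{1}{52808}\right) = \frac{61147}{52808}$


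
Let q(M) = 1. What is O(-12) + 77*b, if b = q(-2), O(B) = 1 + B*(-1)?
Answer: 90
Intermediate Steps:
O(B) = 1 - B
b = 1
O(-12) + 77*b = (1 - 1*(-12)) + 77*1 = (1 + 12) + 77 = 13 + 77 = 90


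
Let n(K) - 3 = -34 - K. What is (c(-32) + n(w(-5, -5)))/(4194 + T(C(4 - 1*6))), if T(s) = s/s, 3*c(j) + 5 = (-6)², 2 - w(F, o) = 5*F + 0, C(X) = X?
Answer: -143/12585 ≈ -0.011363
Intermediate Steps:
w(F, o) = 2 - 5*F (w(F, o) = 2 - (5*F + 0) = 2 - 5*F)
c(j) = 31/3 (c(j) = -5/3 + (⅓)*(-6)² = -5/3 + (⅓)*36 = -5/3 + 12 = 31/3)
n(K) = -31 - K (n(K) = 3 + (-34 - K) = -31 - K)
T(s) = 1
(c(-32) + n(w(-5, -5)))/(4194 + T(C(4 - 1*6))) = (31/3 + (-31 - (2 - 5*(-5))))/(4194 + 1) = (31/3 + (-31 - (2 + 25)))/4195 = (31/3 + (-31 - 1*27))*(1/4195) = (31/3 + (-31 - 27))*(1/4195) = (31/3 - 58)*(1/4195) = -143/3*1/4195 = -143/12585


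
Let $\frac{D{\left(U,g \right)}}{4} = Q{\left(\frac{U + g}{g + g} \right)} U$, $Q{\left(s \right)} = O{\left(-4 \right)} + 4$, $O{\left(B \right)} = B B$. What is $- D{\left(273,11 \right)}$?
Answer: $-21840$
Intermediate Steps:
$O{\left(B \right)} = B^{2}$
$Q{\left(s \right)} = 20$ ($Q{\left(s \right)} = \left(-4\right)^{2} + 4 = 16 + 4 = 20$)
$D{\left(U,g \right)} = 80 U$ ($D{\left(U,g \right)} = 4 \cdot 20 U = 80 U$)
$- D{\left(273,11 \right)} = - 80 \cdot 273 = \left(-1\right) 21840 = -21840$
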